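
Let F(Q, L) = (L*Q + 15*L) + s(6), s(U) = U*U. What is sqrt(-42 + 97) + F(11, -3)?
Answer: -42 + sqrt(55) ≈ -34.584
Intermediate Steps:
s(U) = U**2
F(Q, L) = 36 + 15*L + L*Q (F(Q, L) = (L*Q + 15*L) + 6**2 = (15*L + L*Q) + 36 = 36 + 15*L + L*Q)
sqrt(-42 + 97) + F(11, -3) = sqrt(-42 + 97) + (36 + 15*(-3) - 3*11) = sqrt(55) + (36 - 45 - 33) = sqrt(55) - 42 = -42 + sqrt(55)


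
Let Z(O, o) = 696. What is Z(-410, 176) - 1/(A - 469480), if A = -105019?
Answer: 399851305/574499 ≈ 696.00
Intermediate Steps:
Z(-410, 176) - 1/(A - 469480) = 696 - 1/(-105019 - 469480) = 696 - 1/(-574499) = 696 - 1*(-1/574499) = 696 + 1/574499 = 399851305/574499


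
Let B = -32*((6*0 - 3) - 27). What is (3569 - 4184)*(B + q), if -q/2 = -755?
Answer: -1519050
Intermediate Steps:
B = 960 (B = -32*((0 - 3) - 27) = -32*(-3 - 27) = -32*(-30) = 960)
q = 1510 (q = -2*(-755) = 1510)
(3569 - 4184)*(B + q) = (3569 - 4184)*(960 + 1510) = -615*2470 = -1519050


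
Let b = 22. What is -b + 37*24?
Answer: 866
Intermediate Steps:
-b + 37*24 = -1*22 + 37*24 = -22 + 888 = 866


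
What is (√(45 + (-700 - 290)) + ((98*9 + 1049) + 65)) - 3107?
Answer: -1111 + 3*I*√105 ≈ -1111.0 + 30.741*I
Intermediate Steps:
(√(45 + (-700 - 290)) + ((98*9 + 1049) + 65)) - 3107 = (√(45 - 990) + ((882 + 1049) + 65)) - 3107 = (√(-945) + (1931 + 65)) - 3107 = (3*I*√105 + 1996) - 3107 = (1996 + 3*I*√105) - 3107 = -1111 + 3*I*√105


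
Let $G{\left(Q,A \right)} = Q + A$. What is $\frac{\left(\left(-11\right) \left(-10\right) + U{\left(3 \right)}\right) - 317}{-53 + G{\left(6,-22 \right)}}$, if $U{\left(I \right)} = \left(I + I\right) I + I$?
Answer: $\frac{62}{23} \approx 2.6957$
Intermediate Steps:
$U{\left(I \right)} = I + 2 I^{2}$ ($U{\left(I \right)} = 2 I I + I = 2 I^{2} + I = I + 2 I^{2}$)
$G{\left(Q,A \right)} = A + Q$
$\frac{\left(\left(-11\right) \left(-10\right) + U{\left(3 \right)}\right) - 317}{-53 + G{\left(6,-22 \right)}} = \frac{\left(\left(-11\right) \left(-10\right) + 3 \left(1 + 2 \cdot 3\right)\right) - 317}{-53 + \left(-22 + 6\right)} = \frac{\left(110 + 3 \left(1 + 6\right)\right) - 317}{-53 - 16} = \frac{\left(110 + 3 \cdot 7\right) - 317}{-69} = \left(\left(110 + 21\right) - 317\right) \left(- \frac{1}{69}\right) = \left(131 - 317\right) \left(- \frac{1}{69}\right) = \left(-186\right) \left(- \frac{1}{69}\right) = \frac{62}{23}$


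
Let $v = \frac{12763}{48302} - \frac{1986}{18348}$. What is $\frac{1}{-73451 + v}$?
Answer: $- \frac{36926879}{2712310429106} \approx -1.3615 \cdot 10^{-5}$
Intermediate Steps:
$v = \frac{5760323}{36926879}$ ($v = 12763 \cdot \frac{1}{48302} - \frac{331}{3058} = \frac{12763}{48302} - \frac{331}{3058} = \frac{5760323}{36926879} \approx 0.15599$)
$\frac{1}{-73451 + v} = \frac{1}{-73451 + \frac{5760323}{36926879}} = \frac{1}{- \frac{2712310429106}{36926879}} = - \frac{36926879}{2712310429106}$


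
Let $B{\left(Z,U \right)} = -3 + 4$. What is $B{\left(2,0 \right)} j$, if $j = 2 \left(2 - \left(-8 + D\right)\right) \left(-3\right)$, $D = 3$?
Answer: $-42$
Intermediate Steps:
$B{\left(Z,U \right)} = 1$
$j = -42$ ($j = 2 \left(2 + \left(4 \cdot 2 - 3\right)\right) \left(-3\right) = 2 \left(2 + \left(8 - 3\right)\right) \left(-3\right) = 2 \left(2 + 5\right) \left(-3\right) = 2 \cdot 7 \left(-3\right) = 2 \left(-21\right) = -42$)
$B{\left(2,0 \right)} j = 1 \left(-42\right) = -42$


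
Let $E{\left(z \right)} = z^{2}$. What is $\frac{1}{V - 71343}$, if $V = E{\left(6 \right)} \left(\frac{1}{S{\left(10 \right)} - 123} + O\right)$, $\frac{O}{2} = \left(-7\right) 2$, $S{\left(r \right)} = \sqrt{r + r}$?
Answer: $- \frac{121461743}{8787914164629} + \frac{8 \sqrt{5}}{8787914164629} \approx -1.3821 \cdot 10^{-5}$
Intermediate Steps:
$S{\left(r \right)} = \sqrt{2} \sqrt{r}$ ($S{\left(r \right)} = \sqrt{2 r} = \sqrt{2} \sqrt{r}$)
$O = -28$ ($O = 2 \left(\left(-7\right) 2\right) = 2 \left(-14\right) = -28$)
$V = -1008 + \frac{36}{-123 + 2 \sqrt{5}}$ ($V = 6^{2} \left(\frac{1}{\sqrt{2} \sqrt{10} - 123} - 28\right) = 36 \left(\frac{1}{2 \sqrt{5} - 123} - 28\right) = 36 \left(\frac{1}{-123 + 2 \sqrt{5}} - 28\right) = 36 \left(-28 + \frac{1}{-123 + 2 \sqrt{5}}\right) = -1008 + \frac{36}{-123 + 2 \sqrt{5}} \approx -1008.3$)
$\frac{1}{V - 71343} = \frac{1}{\left(- \frac{15234300}{15109} - \frac{72 \sqrt{5}}{15109}\right) - 71343} = \frac{1}{- \frac{1093155687}{15109} - \frac{72 \sqrt{5}}{15109}}$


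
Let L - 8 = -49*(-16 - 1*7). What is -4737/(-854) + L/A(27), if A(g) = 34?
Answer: 282587/7259 ≈ 38.929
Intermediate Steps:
L = 1135 (L = 8 - 49*(-16 - 1*7) = 8 - 49*(-16 - 7) = 8 - 49*(-23) = 8 + 1127 = 1135)
-4737/(-854) + L/A(27) = -4737/(-854) + 1135/34 = -4737*(-1/854) + 1135*(1/34) = 4737/854 + 1135/34 = 282587/7259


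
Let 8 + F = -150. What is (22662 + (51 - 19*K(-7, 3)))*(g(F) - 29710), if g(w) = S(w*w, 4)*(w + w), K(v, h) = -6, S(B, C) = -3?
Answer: -656550174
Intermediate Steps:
F = -158 (F = -8 - 150 = -158)
g(w) = -6*w (g(w) = -3*(w + w) = -6*w)
(22662 + (51 - 19*K(-7, 3)))*(g(F) - 29710) = (22662 + (51 - 19*(-6)))*(-6*(-158) - 29710) = (22662 + (51 + 114))*(948 - 29710) = (22662 + 165)*(-28762) = 22827*(-28762) = -656550174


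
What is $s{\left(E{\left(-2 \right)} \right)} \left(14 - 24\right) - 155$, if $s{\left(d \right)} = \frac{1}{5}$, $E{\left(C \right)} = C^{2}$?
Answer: $-157$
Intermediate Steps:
$s{\left(d \right)} = \frac{1}{5}$
$s{\left(E{\left(-2 \right)} \right)} \left(14 - 24\right) - 155 = \frac{14 - 24}{5} - 155 = \frac{1}{5} \left(-10\right) - 155 = -2 - 155 = -157$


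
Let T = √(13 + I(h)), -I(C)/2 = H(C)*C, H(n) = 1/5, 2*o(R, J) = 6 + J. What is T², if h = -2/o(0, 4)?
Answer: 329/25 ≈ 13.160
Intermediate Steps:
o(R, J) = 3 + J/2 (o(R, J) = (6 + J)/2 = 3 + J/2)
H(n) = ⅕
h = -⅖ (h = -2/(3 + (½)*4) = -2/(3 + 2) = -2/5 = -2*⅕ = -⅖ ≈ -0.40000)
I(C) = -2*C/5
T = √329/5 (T = √(13 - ⅖*(-⅖)) = √(13 + 4/25) = √(329/25) = √329/5 ≈ 3.6277)
T² = (√329/5)² = 329/25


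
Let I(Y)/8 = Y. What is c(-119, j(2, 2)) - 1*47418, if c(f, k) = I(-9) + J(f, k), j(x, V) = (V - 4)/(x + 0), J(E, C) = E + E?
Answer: -47728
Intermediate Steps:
I(Y) = 8*Y
J(E, C) = 2*E
j(x, V) = (-4 + V)/x
c(f, k) = -72 + 2*f (c(f, k) = 8*(-9) + 2*f = -72 + 2*f)
c(-119, j(2, 2)) - 1*47418 = (-72 + 2*(-119)) - 1*47418 = (-72 - 238) - 47418 = -310 - 47418 = -47728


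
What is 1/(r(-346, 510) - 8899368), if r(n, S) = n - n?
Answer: -1/8899368 ≈ -1.1237e-7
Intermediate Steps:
r(n, S) = 0
1/(r(-346, 510) - 8899368) = 1/(0 - 8899368) = 1/(-8899368) = -1/8899368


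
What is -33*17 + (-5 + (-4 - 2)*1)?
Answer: -572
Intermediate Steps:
-33*17 + (-5 + (-4 - 2)*1) = -561 + (-5 - 6*1) = -561 + (-5 - 6) = -561 - 11 = -572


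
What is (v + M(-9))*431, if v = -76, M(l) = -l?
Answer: -28877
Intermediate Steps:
(v + M(-9))*431 = (-76 - 1*(-9))*431 = (-76 + 9)*431 = -67*431 = -28877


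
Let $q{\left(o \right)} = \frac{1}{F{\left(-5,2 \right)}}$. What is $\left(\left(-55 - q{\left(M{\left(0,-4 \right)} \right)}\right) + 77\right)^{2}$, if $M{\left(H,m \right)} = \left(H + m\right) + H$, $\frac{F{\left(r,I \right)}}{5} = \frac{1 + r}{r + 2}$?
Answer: $\frac{190969}{400} \approx 477.42$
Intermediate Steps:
$F{\left(r,I \right)} = \frac{5 \left(1 + r\right)}{2 + r}$ ($F{\left(r,I \right)} = 5 \frac{1 + r}{r + 2} = 5 \frac{1 + r}{2 + r} = \frac{5 \left(1 + r\right)}{2 + r}$)
$M{\left(H,m \right)} = m + 2 H$
$q{\left(o \right)} = \frac{3}{20}$ ($q{\left(o \right)} = \frac{1}{5 \frac{1}{2 - 5} \left(1 - 5\right)} = \frac{1}{5 \frac{1}{-3} \left(-4\right)} = \frac{1}{5 \left(- \frac{1}{3}\right) \left(-4\right)} = \frac{1}{\frac{20}{3}} = \frac{3}{20}$)
$\left(\left(-55 - q{\left(M{\left(0,-4 \right)} \right)}\right) + 77\right)^{2} = \left(\left(-55 - \frac{3}{20}\right) + 77\right)^{2} = \left(- \frac{1103}{20} + 77\right)^{2} = \left(\frac{437}{20}\right)^{2} = \frac{190969}{400}$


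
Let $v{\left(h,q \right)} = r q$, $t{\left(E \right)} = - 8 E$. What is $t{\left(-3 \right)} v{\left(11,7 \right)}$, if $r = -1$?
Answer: $-168$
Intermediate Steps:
$v{\left(h,q \right)} = - q$
$t{\left(-3 \right)} v{\left(11,7 \right)} = \left(-8\right) \left(-3\right) \left(\left(-1\right) 7\right) = 24 \left(-7\right) = -168$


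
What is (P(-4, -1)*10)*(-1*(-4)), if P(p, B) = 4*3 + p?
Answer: 320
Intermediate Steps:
P(p, B) = 12 + p
(P(-4, -1)*10)*(-1*(-4)) = ((12 - 4)*10)*(-1*(-4)) = (8*10)*4 = 80*4 = 320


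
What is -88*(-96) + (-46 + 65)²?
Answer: 8809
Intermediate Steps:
-88*(-96) + (-46 + 65)² = 8448 + 19² = 8448 + 361 = 8809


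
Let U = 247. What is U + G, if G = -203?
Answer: 44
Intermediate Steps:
U + G = 247 - 203 = 44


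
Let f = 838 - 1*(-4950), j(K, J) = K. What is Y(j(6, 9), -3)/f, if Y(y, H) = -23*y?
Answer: -69/2894 ≈ -0.023842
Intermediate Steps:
f = 5788 (f = 838 + 4950 = 5788)
Y(j(6, 9), -3)/f = -23*6/5788 = -138*1/5788 = -69/2894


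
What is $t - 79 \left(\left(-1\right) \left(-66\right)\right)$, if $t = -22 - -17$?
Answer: $-5219$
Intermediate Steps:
$t = -5$ ($t = -22 + 17 = -5$)
$t - 79 \left(\left(-1\right) \left(-66\right)\right) = -5 - 79 \left(\left(-1\right) \left(-66\right)\right) = -5 - 5214 = -5219$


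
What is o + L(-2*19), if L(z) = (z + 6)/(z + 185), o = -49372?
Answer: -7257716/147 ≈ -49372.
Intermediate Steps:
L(z) = (6 + z)/(185 + z)
o + L(-2*19) = -49372 + (6 - 2*19)/(185 - 2*19) = -49372 + (6 - 38)/(185 - 38) = -49372 - 32/147 = -7257716/147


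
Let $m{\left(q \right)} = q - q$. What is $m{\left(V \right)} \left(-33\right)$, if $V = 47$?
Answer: $0$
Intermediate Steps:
$m{\left(q \right)} = 0$
$m{\left(V \right)} \left(-33\right) = 0 \left(-33\right) = 0$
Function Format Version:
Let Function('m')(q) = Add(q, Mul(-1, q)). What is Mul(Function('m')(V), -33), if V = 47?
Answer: 0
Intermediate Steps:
Function('m')(q) = 0
Mul(Function('m')(V), -33) = Mul(0, -33) = 0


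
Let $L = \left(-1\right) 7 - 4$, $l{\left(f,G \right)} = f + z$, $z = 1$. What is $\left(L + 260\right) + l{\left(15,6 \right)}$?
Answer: $265$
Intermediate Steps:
$l{\left(f,G \right)} = 1 + f$ ($l{\left(f,G \right)} = f + 1 = 1 + f$)
$L = -11$ ($L = -7 - 4 = -11$)
$\left(L + 260\right) + l{\left(15,6 \right)} = \left(-11 + 260\right) + \left(1 + 15\right) = 249 + 16 = 265$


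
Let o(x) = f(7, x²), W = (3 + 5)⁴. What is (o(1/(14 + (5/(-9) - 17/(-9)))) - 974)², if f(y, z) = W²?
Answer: 281442295642564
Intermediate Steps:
W = 4096 (W = 8⁴ = 4096)
f(y, z) = 16777216 (f(y, z) = 4096² = 16777216)
o(x) = 16777216
(o(1/(14 + (5/(-9) - 17/(-9)))) - 974)² = (16777216 - 974)² = 16776242² = 281442295642564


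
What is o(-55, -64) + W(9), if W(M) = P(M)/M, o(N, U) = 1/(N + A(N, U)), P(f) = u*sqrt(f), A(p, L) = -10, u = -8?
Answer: -523/195 ≈ -2.6821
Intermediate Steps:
P(f) = -8*sqrt(f)
o(N, U) = 1/(-10 + N) (o(N, U) = 1/(N - 10) = 1/(-10 + N))
W(M) = -8/sqrt(M) (W(M) = (-8*sqrt(M))/M = -8/sqrt(M))
o(-55, -64) + W(9) = 1/(-10 - 55) - 8/sqrt(9) = 1/(-65) - 8*1/3 = -1/65 - 8/3 = -523/195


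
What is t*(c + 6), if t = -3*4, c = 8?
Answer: -168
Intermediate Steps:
t = -12
t*(c + 6) = -12*(8 + 6) = -12*14 = -168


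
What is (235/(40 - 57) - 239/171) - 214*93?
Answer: -57899362/2907 ≈ -19917.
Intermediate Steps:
(235/(40 - 57) - 239/171) - 214*93 = (235/(-17) - 239*1/171) - 19902 = (235*(-1/17) - 239/171) - 19902 = (-235/17 - 239/171) - 19902 = -44248/2907 - 19902 = -57899362/2907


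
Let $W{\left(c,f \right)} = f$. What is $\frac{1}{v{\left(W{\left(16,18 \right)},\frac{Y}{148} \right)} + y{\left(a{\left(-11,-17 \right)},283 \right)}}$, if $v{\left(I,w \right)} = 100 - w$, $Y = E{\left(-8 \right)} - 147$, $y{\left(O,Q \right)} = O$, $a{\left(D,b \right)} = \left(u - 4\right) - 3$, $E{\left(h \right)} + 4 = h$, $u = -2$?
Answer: $\frac{148}{13627} \approx 0.010861$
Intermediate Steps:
$E{\left(h \right)} = -4 + h$
$a{\left(D,b \right)} = -9$ ($a{\left(D,b \right)} = \left(-2 - 4\right) - 3 = -6 - 3 = -9$)
$Y = -159$ ($Y = \left(-4 - 8\right) - 147 = -12 - 147 = -159$)
$\frac{1}{v{\left(W{\left(16,18 \right)},\frac{Y}{148} \right)} + y{\left(a{\left(-11,-17 \right)},283 \right)}} = \frac{1}{\left(100 - - \frac{159}{148}\right) - 9} = \frac{1}{\left(100 + \frac{159}{148}\right) - 9} = \frac{1}{\frac{14959}{148} - 9} = \frac{1}{\frac{13627}{148}} = \frac{148}{13627}$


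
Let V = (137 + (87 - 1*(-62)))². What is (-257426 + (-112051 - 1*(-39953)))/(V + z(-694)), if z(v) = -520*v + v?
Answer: -164762/220991 ≈ -0.74556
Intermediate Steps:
z(v) = -519*v
V = 81796 (V = (137 + (87 + 62))² = (137 + 149)² = 286² = 81796)
(-257426 + (-112051 - 1*(-39953)))/(V + z(-694)) = (-257426 + (-112051 - 1*(-39953)))/(81796 - 519*(-694)) = (-257426 + (-112051 + 39953))/(81796 + 360186) = (-257426 - 72098)/441982 = -329524*1/441982 = -164762/220991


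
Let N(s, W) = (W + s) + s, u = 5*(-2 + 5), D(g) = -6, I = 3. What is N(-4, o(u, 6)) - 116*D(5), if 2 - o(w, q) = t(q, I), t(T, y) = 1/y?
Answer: 2069/3 ≈ 689.67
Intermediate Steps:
u = 15 (u = 5*3 = 15)
o(w, q) = 5/3 (o(w, q) = 2 - 1/3 = 2 - 1*⅓ = 2 - ⅓ = 5/3)
N(s, W) = W + 2*s
N(-4, o(u, 6)) - 116*D(5) = (5/3 + 2*(-4)) - 116*(-6) = (5/3 - 8) + 696 = -19/3 + 696 = 2069/3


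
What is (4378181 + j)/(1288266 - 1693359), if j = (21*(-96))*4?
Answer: -4370117/405093 ≈ -10.788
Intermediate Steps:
j = -8064 (j = -2016*4 = -8064)
(4378181 + j)/(1288266 - 1693359) = (4378181 - 8064)/(1288266 - 1693359) = 4370117/(-405093) = 4370117*(-1/405093) = -4370117/405093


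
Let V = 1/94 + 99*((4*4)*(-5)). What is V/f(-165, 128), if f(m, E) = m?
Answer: 744479/15510 ≈ 48.000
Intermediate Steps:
V = -744479/94 (V = 1/94 + 99*(16*(-5)) = 1/94 + 99*(-80) = 1/94 - 7920 = -744479/94 ≈ -7920.0)
V/f(-165, 128) = -744479/94/(-165) = -744479/94*(-1/165) = 744479/15510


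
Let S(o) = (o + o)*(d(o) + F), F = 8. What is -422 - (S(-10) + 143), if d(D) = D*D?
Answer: 1595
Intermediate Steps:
d(D) = D²
S(o) = 2*o*(8 + o²) (S(o) = (o + o)*(o² + 8) = (2*o)*(8 + o²) = 2*o*(8 + o²))
-422 - (S(-10) + 143) = -422 - (2*(-10)*(8 + (-10)²) + 143) = -422 - (2*(-10)*(8 + 100) + 143) = -422 - (2*(-10)*108 + 143) = -422 - (-2160 + 143) = -422 - 1*(-2017) = -422 + 2017 = 1595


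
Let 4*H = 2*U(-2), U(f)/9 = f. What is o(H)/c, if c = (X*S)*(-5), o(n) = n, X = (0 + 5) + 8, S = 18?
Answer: 1/130 ≈ 0.0076923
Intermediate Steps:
U(f) = 9*f
H = -9 (H = (2*(9*(-2)))/4 = (2*(-18))/4 = (¼)*(-36) = -9)
X = 13 (X = 5 + 8 = 13)
c = -1170 (c = (13*18)*(-5) = 234*(-5) = -1170)
o(H)/c = -9/(-1170) = -9*(-1/1170) = 1/130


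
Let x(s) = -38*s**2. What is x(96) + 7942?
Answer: -342266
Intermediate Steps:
x(96) + 7942 = -38*96**2 + 7942 = -38*9216 + 7942 = -350208 + 7942 = -342266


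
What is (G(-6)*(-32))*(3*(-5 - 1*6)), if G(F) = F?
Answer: -6336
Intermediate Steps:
(G(-6)*(-32))*(3*(-5 - 1*6)) = (-6*(-32))*(3*(-5 - 1*6)) = 192*(3*(-5 - 6)) = 192*(3*(-11)) = 192*(-33) = -6336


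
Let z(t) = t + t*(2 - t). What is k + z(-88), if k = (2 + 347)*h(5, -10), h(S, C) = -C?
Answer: -4518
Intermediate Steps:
k = 3490 (k = (2 + 347)*(-1*(-10)) = 349*10 = 3490)
k + z(-88) = 3490 - 88*(3 - 1*(-88)) = 3490 - 88*(3 + 88) = 3490 - 88*91 = 3490 - 8008 = -4518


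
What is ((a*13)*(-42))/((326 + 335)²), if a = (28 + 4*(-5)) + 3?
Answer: -6006/436921 ≈ -0.013746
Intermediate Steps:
a = 11 (a = (28 - 20) + 3 = 8 + 3 = 11)
((a*13)*(-42))/((326 + 335)²) = ((11*13)*(-42))/((326 + 335)²) = (143*(-42))/(661²) = -6006/436921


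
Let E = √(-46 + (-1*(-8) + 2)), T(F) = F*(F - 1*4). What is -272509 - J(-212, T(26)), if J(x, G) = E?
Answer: -272509 - 6*I ≈ -2.7251e+5 - 6.0*I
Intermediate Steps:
T(F) = F*(-4 + F) (T(F) = F*(F - 4) = F*(-4 + F))
E = 6*I (E = √(-46 + (8 + 2)) = √(-46 + 10) = √(-36) = 6*I ≈ 6.0*I)
J(x, G) = 6*I
-272509 - J(-212, T(26)) = -272509 - 6*I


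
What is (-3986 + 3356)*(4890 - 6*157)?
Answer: -2487240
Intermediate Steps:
(-3986 + 3356)*(4890 - 6*157) = -630*(4890 - 942) = -630*3948 = -2487240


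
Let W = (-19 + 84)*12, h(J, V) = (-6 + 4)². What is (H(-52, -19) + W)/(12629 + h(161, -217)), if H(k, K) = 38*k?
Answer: -1196/12633 ≈ -0.094673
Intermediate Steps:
h(J, V) = 4 (h(J, V) = (-2)² = 4)
W = 780 (W = 65*12 = 780)
(H(-52, -19) + W)/(12629 + h(161, -217)) = (38*(-52) + 780)/(12629 + 4) = (-1976 + 780)/12633 = -1196*1/12633 = -1196/12633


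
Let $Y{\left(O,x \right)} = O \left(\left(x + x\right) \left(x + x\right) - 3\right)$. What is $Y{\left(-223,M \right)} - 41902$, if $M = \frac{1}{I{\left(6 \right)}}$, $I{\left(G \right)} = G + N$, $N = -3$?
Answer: $- \frac{371989}{9} \approx -41332.0$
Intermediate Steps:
$I{\left(G \right)} = -3 + G$ ($I{\left(G \right)} = G - 3 = -3 + G$)
$M = \frac{1}{3}$ ($M = \frac{1}{-3 + 6} = \frac{1}{3} \approx 0.33333$)
$Y{\left(O,x \right)} = O \left(-3 + 4 x^{2}\right)$ ($Y{\left(O,x \right)} = O \left(2 x 2 x - 3\right) = O \left(4 x^{2} - 3\right) = O \left(-3 + 4 x^{2}\right)$)
$Y{\left(-223,M \right)} - 41902 = - 223 \left(-3 + \frac{4}{9}\right) - 41902 = \left(-223\right) \left(- \frac{23}{9}\right) - 41902 = \frac{5129}{9} - 41902 = - \frac{371989}{9}$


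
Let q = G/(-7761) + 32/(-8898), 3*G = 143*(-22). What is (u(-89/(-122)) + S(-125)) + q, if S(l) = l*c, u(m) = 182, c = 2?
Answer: -180262270/2656053 ≈ -67.868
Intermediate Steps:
G = -3146/3 (G = (143*(-22))/3 = (1/3)*(-3146) = -3146/3 ≈ -1048.7)
S(l) = 2*l (S(l) = l*2 = 2*l)
q = 349334/2656053 (q = -3146/3/(-7761) + 32/(-8898) = -3146/3*(-1/7761) + 32*(-1/8898) = 242/1791 - 16/4449 = 349334/2656053 ≈ 0.13152)
(u(-89/(-122)) + S(-125)) + q = (182 + 2*(-125)) + 349334/2656053 = (182 - 250) + 349334/2656053 = -68 + 349334/2656053 = -180262270/2656053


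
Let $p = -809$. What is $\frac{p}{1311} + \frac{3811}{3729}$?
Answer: $\frac{219940}{543191} \approx 0.4049$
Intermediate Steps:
$\frac{p}{1311} + \frac{3811}{3729} = - \frac{809}{1311} + \frac{3811}{3729} = \frac{219940}{543191}$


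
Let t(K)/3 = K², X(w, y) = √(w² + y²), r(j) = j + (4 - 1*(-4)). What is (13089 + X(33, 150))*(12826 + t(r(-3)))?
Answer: 168861189 + 38703*√2621 ≈ 1.7084e+8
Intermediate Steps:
r(j) = 8 + j (r(j) = j + (4 + 4) = j + 8 = 8 + j)
t(K) = 3*K²
(13089 + X(33, 150))*(12826 + t(r(-3))) = (13089 + √(33² + 150²))*(12826 + 3*(8 - 3)²) = (13089 + √(1089 + 22500))*(12826 + 3*5²) = (13089 + √23589)*(12826 + 3*25) = (13089 + 3*√2621)*(12826 + 75) = (13089 + 3*√2621)*12901 = 168861189 + 38703*√2621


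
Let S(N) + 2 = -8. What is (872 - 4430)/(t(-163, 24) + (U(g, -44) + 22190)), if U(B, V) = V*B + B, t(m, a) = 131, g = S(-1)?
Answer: -3558/22751 ≈ -0.15639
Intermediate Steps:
S(N) = -10 (S(N) = -2 - 8 = -10)
g = -10
U(B, V) = B + B*V (U(B, V) = B*V + B = B + B*V)
(872 - 4430)/(t(-163, 24) + (U(g, -44) + 22190)) = (872 - 4430)/(131 + (-10*(1 - 44) + 22190)) = -3558/(131 + (-10*(-43) + 22190)) = -3558/(131 + (430 + 22190)) = -3558/(131 + 22620) = -3558/22751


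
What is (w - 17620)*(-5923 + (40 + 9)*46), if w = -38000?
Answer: 204069780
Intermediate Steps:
(w - 17620)*(-5923 + (40 + 9)*46) = (-38000 - 17620)*(-5923 + (40 + 9)*46) = -55620*(-5923 + 49*46) = -55620*(-5923 + 2254) = -55620*(-3669) = 204069780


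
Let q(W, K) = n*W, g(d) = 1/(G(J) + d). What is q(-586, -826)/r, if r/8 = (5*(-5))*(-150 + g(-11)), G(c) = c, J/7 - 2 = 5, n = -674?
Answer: 1876079/142475 ≈ 13.168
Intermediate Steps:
J = 49 (J = 14 + 7*5 = 14 + 35 = 49)
g(d) = 1/(49 + d)
q(W, K) = -674*W
r = 569900/19 (r = 8*((5*(-5))*(-150 + 1/(49 - 11))) = 8*(-25*(-150 + 1/38)) = 8*(-25*(-5699/38)) = 8*(142475/38) = 569900/19 ≈ 29995.)
q(-586, -826)/r = (-674*(-586))/(569900/19) = 394964*(19/569900) = 1876079/142475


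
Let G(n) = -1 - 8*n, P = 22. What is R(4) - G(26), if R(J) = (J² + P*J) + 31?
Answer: 344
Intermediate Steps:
G(n) = -1 - 8*n
R(J) = 31 + J² + 22*J (R(J) = (J² + 22*J) + 31 = 31 + J² + 22*J)
R(4) - G(26) = (31 + 4² + 22*4) - (-1 - 8*26) = (31 + 16 + 88) - (-1 - 208) = 135 - 1*(-209) = 135 + 209 = 344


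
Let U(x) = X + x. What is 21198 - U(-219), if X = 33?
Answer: 21384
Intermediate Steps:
U(x) = 33 + x
21198 - U(-219) = 21198 - (33 - 219) = 21198 - 1*(-186) = 21198 + 186 = 21384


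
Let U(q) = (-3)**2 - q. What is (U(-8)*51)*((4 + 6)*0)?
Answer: 0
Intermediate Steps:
U(q) = 9 - q
(U(-8)*51)*((4 + 6)*0) = ((9 - 1*(-8))*51)*((4 + 6)*0) = ((9 + 8)*51)*(10*0) = (17*51)*0 = 867*0 = 0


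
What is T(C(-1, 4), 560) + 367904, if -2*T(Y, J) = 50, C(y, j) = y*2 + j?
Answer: 367879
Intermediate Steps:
C(y, j) = j + 2*y (C(y, j) = 2*y + j = j + 2*y)
T(Y, J) = -25 (T(Y, J) = -½*50 = -25)
T(C(-1, 4), 560) + 367904 = -25 + 367904 = 367879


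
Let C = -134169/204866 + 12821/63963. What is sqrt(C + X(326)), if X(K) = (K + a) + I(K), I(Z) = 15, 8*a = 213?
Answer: sqrt(28020941760195799041090)/8735895972 ≈ 19.162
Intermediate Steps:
a = 213/8 (a = (1/8)*213 = 213/8 ≈ 26.625)
X(K) = 333/8 + K (X(K) = (K + 213/8) + 15 = (213/8 + K) + 15 = 333/8 + K)
C = -5955264761/13103843958 (C = -134169*1/204866 + 12821*(1/63963) = -134169/204866 + 12821/63963 = -5955264761/13103843958 ≈ -0.45447)
sqrt(C + X(326)) = sqrt(-5955264761/13103843958 + (333/8 + 326)) = sqrt(-5955264761/13103843958 + 2941/8) = sqrt(19245381481195/52415375832) = sqrt(28020941760195799041090)/8735895972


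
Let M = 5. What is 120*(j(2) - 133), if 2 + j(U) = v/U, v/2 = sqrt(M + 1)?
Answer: -16200 + 120*sqrt(6) ≈ -15906.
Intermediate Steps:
v = 2*sqrt(6) (v = 2*sqrt(5 + 1) = 2*sqrt(6) ≈ 4.8990)
j(U) = -2 + 2*sqrt(6)/U (j(U) = -2 + (2*sqrt(6))/U = -2 + 2*sqrt(6)/U)
120*(j(2) - 133) = 120*((-2 + 2*sqrt(6)/2) - 133) = 120*((-2 + 2*sqrt(6)*(1/2)) - 133) = 120*((-2 + sqrt(6)) - 133) = 120*(-135 + sqrt(6)) = -16200 + 120*sqrt(6)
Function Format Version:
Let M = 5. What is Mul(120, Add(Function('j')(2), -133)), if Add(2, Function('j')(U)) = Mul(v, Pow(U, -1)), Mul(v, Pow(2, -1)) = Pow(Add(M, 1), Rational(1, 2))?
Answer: Add(-16200, Mul(120, Pow(6, Rational(1, 2)))) ≈ -15906.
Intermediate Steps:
v = Mul(2, Pow(6, Rational(1, 2))) (v = Mul(2, Pow(Add(5, 1), Rational(1, 2))) = Mul(2, Pow(6, Rational(1, 2))) ≈ 4.8990)
Function('j')(U) = Add(-2, Mul(2, Pow(6, Rational(1, 2)), Pow(U, -1))) (Function('j')(U) = Add(-2, Mul(Mul(2, Pow(6, Rational(1, 2))), Pow(U, -1))) = Add(-2, Mul(2, Pow(6, Rational(1, 2)), Pow(U, -1))))
Mul(120, Add(Function('j')(2), -133)) = Mul(120, Add(Add(-2, Mul(2, Pow(6, Rational(1, 2)), Pow(2, -1))), -133)) = Mul(120, Add(Add(-2, Mul(2, Pow(6, Rational(1, 2)), Rational(1, 2))), -133)) = Mul(120, Add(Add(-2, Pow(6, Rational(1, 2))), -133)) = Mul(120, Add(-135, Pow(6, Rational(1, 2)))) = Add(-16200, Mul(120, Pow(6, Rational(1, 2))))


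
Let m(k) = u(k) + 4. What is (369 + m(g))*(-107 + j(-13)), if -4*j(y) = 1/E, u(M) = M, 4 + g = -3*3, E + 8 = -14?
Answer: -423675/11 ≈ -38516.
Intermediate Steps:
E = -22 (E = -8 - 14 = -22)
g = -13 (g = -4 - 3*3 = -4 - 9 = -13)
j(y) = 1/88 (j(y) = -1/4/(-22) = -1/4*(-1/22) = 1/88)
m(k) = 4 + k (m(k) = k + 4 = 4 + k)
(369 + m(g))*(-107 + j(-13)) = (369 + (4 - 13))*(-107 + 1/88) = (369 - 9)*(-9415/88) = 360*(-9415/88) = -423675/11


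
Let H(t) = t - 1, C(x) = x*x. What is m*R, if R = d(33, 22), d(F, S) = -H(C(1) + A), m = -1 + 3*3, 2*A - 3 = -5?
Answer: 8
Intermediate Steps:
A = -1 (A = 3/2 + (½)*(-5) = 3/2 - 5/2 = -1)
C(x) = x²
H(t) = -1 + t
m = 8 (m = -1 + 9 = 8)
d(F, S) = 1 (d(F, S) = -(-1 + (1² - 1)) = -(-1 + (1 - 1)) = -(-1 + 0) = -1*(-1) = 1)
R = 1
m*R = 8*1 = 8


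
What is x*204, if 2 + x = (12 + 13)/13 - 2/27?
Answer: -3604/117 ≈ -30.803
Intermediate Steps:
x = -53/351 (x = -2 + ((12 + 13)/13 - 2/27) = -2 + (25*(1/13) - 2*1/27) = -2 + (25/13 - 2/27) = -2 + 649/351 = -53/351 ≈ -0.15100)
x*204 = -53/351*204 = -3604/117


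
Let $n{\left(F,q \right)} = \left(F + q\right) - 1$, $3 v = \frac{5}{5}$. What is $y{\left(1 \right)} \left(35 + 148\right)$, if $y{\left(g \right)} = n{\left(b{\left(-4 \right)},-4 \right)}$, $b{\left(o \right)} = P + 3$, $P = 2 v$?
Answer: $-244$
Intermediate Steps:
$v = \frac{1}{3}$ ($v = \frac{5 \cdot \frac{1}{5}}{3} = \frac{1}{3} \cdot 1 = \frac{1}{3} \approx 0.33333$)
$P = \frac{2}{3}$ ($P = 2 \cdot \frac{1}{3} = \frac{2}{3} \approx 0.66667$)
$b{\left(o \right)} = \frac{11}{3}$ ($b{\left(o \right)} = \frac{2}{3} + 3 = \frac{11}{3}$)
$n{\left(F,q \right)} = -1 + F + q$
$y{\left(g \right)} = - \frac{4}{3}$ ($y{\left(g \right)} = -1 + \frac{11}{3} - 4 = - \frac{4}{3}$)
$y{\left(1 \right)} \left(35 + 148\right) = - \frac{4 \left(35 + 148\right)}{3} = \left(- \frac{4}{3}\right) 183 = -244$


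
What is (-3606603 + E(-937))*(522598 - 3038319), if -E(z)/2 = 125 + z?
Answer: 9069121374859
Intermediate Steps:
E(z) = -250 - 2*z (E(z) = -2*(125 + z) = -250 - 2*z)
(-3606603 + E(-937))*(522598 - 3038319) = (-3606603 + (-250 - 2*(-937)))*(522598 - 3038319) = (-3606603 + (-250 + 1874))*(-2515721) = (-3606603 + 1624)*(-2515721) = -3604979*(-2515721) = 9069121374859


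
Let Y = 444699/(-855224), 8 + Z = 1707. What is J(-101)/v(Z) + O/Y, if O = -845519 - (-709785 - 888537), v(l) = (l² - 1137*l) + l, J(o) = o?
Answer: -615833053189118863/425371047363 ≈ -1.4478e+6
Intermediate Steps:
Z = 1699 (Z = -8 + 1707 = 1699)
Y = -444699/855224 (Y = 444699*(-1/855224) = -444699/855224 ≈ -0.51998)
v(l) = l² - 1136*l
O = 752803 (O = -845519 - 1*(-1598322) = -845519 + 1598322 = 752803)
J(-101)/v(Z) + O/Y = -101*1/(1699*(-1136 + 1699)) + 752803/(-444699/855224) = -101/(1699*563) + 752803*(-855224/444699) = -101/956537 - 643815192872/444699 = -615833053189118863/425371047363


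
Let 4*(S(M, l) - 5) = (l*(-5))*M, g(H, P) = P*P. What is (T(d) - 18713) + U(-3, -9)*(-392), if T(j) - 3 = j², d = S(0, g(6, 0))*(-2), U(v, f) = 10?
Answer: -22530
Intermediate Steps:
g(H, P) = P²
S(M, l) = 5 - 5*M*l/4 (S(M, l) = 5 + ((l*(-5))*M)/4 = 5 + ((-5*l)*M)/4 = 5 + (-5*M*l)/4 = 5 - 5*M*l/4)
d = -10 (d = (5 - 5/4*0*0²)*(-2) = (5 - 5/4*0*0)*(-2) = (5 + 0)*(-2) = 5*(-2) = -10)
T(j) = 3 + j²
(T(d) - 18713) + U(-3, -9)*(-392) = ((3 + (-10)²) - 18713) + 10*(-392) = ((3 + 100) - 18713) - 3920 = (103 - 18713) - 3920 = -18610 - 3920 = -22530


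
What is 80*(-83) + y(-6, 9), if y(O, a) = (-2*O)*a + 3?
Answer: -6529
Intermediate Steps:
y(O, a) = 3 - 2*O*a (y(O, a) = -2*O*a + 3 = 3 - 2*O*a)
80*(-83) + y(-6, 9) = 80*(-83) + (3 - 2*(-6)*9) = -6640 + (3 + 108) = -6640 + 111 = -6529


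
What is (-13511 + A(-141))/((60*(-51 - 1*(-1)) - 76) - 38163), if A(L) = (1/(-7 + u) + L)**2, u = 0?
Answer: -28555/183701 ≈ -0.15544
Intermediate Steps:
A(L) = (-1/7 + L)**2 (A(L) = (1/(-7 + 0) + L)**2 = (1/(-7) + L)**2 = (-1/7 + L)**2)
(-13511 + A(-141))/((60*(-51 - 1*(-1)) - 76) - 38163) = (-13511 + (1 - 7*(-141))**2/49)/((60*(-51 - 1*(-1)) - 76) - 38163) = (-13511 + (1 + 987)**2/49)/((60*(-51 + 1) - 76) - 38163) = (-13511 + (1/49)*988**2)/((60*(-50) - 76) - 38163) = (-13511 + (1/49)*976144)/((-3000 - 76) - 38163) = (-13511 + 976144/49)/(-3076 - 38163) = (314105/49)/(-41239) = (314105/49)*(-1/41239) = -28555/183701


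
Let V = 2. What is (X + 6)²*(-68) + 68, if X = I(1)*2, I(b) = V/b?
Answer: -6732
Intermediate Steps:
I(b) = 2/b
X = 4 (X = (2/1)*2 = (2*1)*2 = 2*2 = 4)
(X + 6)²*(-68) + 68 = (4 + 6)²*(-68) + 68 = 10²*(-68) + 68 = 100*(-68) + 68 = -6800 + 68 = -6732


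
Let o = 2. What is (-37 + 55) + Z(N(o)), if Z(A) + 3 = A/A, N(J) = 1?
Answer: 16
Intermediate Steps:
Z(A) = -2 (Z(A) = -3 + A/A = -3 + 1 = -2)
(-37 + 55) + Z(N(o)) = (-37 + 55) - 2 = 18 - 2 = 16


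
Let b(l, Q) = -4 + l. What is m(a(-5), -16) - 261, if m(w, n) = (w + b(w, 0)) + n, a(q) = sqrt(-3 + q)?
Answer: -281 + 4*I*sqrt(2) ≈ -281.0 + 5.6569*I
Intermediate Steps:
m(w, n) = -4 + n + 2*w (m(w, n) = (w + (-4 + w)) + n = (-4 + 2*w) + n = -4 + n + 2*w)
m(a(-5), -16) - 261 = (-4 - 16 + 2*sqrt(-3 - 5)) - 261 = (-4 - 16 + 2*sqrt(-8)) - 261 = (-4 - 16 + 2*(2*I*sqrt(2))) - 261 = (-4 - 16 + 4*I*sqrt(2)) - 261 = (-20 + 4*I*sqrt(2)) - 261 = -281 + 4*I*sqrt(2)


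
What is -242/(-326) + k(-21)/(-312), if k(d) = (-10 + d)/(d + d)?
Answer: 1580531/2135952 ≈ 0.73997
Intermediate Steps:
k(d) = (-10 + d)/(2*d) (k(d) = (-10 + d)/((2*d)) = (-10 + d)*(1/(2*d)) = (-10 + d)/(2*d))
-242/(-326) + k(-21)/(-312) = -242/(-326) + ((½)*(-10 - 21)/(-21))/(-312) = -242*(-1/326) + ((½)*(-1/21)*(-31))*(-1/312) = 121/163 + (31/42)*(-1/312) = 121/163 - 31/13104 = 1580531/2135952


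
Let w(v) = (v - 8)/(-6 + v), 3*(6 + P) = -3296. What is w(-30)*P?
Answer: -31483/27 ≈ -1166.0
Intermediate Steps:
P = -3314/3 (P = -6 + (⅓)*(-3296) = -6 - 3296/3 = -3314/3 ≈ -1104.7)
w(v) = (-8 + v)/(-6 + v)
w(-30)*P = ((-8 - 30)/(-6 - 30))*(-3314/3) = (-38/(-36))*(-3314/3) = -1/36*(-38)*(-3314/3) = (19/18)*(-3314/3) = -31483/27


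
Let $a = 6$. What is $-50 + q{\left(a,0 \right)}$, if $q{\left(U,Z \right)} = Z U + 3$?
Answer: $-47$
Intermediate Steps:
$q{\left(U,Z \right)} = 3 + U Z$ ($q{\left(U,Z \right)} = U Z + 3 = 3 + U Z$)
$-50 + q{\left(a,0 \right)} = -50 + \left(3 + 6 \cdot 0\right) = -50 + \left(3 + 0\right) = -50 + 3 = -47$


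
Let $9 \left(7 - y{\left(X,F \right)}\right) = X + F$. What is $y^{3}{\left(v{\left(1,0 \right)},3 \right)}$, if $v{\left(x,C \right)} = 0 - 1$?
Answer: $\frac{226981}{729} \approx 311.36$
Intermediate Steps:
$v{\left(x,C \right)} = -1$
$y{\left(X,F \right)} = 7 - \frac{F}{9} - \frac{X}{9}$ ($y{\left(X,F \right)} = 7 - \frac{X + F}{9} = 7 - \frac{F + X}{9} = 7 - \left(\frac{F}{9} + \frac{X}{9}\right) = 7 - \frac{F}{9} - \frac{X}{9}$)
$y^{3}{\left(v{\left(1,0 \right)},3 \right)} = \left(7 - \frac{1}{3} - - \frac{1}{9}\right)^{3} = \left(7 - \frac{1}{3} + \frac{1}{9}\right)^{3} = \left(\frac{61}{9}\right)^{3} = \frac{226981}{729}$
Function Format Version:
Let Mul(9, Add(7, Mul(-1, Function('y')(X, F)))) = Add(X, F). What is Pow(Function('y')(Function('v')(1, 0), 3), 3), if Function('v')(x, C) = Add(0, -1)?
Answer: Rational(226981, 729) ≈ 311.36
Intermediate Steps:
Function('v')(x, C) = -1
Function('y')(X, F) = Add(7, Mul(Rational(-1, 9), F), Mul(Rational(-1, 9), X)) (Function('y')(X, F) = Add(7, Mul(Rational(-1, 9), Add(X, F))) = Add(7, Mul(Rational(-1, 9), Add(F, X))) = Add(7, Add(Mul(Rational(-1, 9), F), Mul(Rational(-1, 9), X))) = Add(7, Mul(Rational(-1, 9), F), Mul(Rational(-1, 9), X)))
Pow(Function('y')(Function('v')(1, 0), 3), 3) = Pow(Add(7, Mul(Rational(-1, 9), 3), Mul(Rational(-1, 9), -1)), 3) = Pow(Add(7, Rational(-1, 3), Rational(1, 9)), 3) = Pow(Rational(61, 9), 3) = Rational(226981, 729)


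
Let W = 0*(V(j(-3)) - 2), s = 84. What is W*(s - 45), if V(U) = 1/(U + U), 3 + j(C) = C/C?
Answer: 0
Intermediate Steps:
j(C) = -2 (j(C) = -3 + C/C = -3 + 1 = -2)
V(U) = 1/(2*U)
W = 0 (W = 0*((½)/(-2) - 2) = 0*((½)*(-½) - 2) = 0*(-¼ - 2) = 0*(-9/4) = 0)
W*(s - 45) = 0*(84 - 45) = 0*39 = 0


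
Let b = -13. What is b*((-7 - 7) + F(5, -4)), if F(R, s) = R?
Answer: 117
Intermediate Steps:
b*((-7 - 7) + F(5, -4)) = -13*((-7 - 7) + 5) = -13*(-14 + 5) = -13*(-9) = 117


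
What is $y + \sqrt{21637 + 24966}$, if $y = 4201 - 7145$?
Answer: $-2944 + \sqrt{46603} \approx -2728.1$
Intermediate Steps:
$y = -2944$
$y + \sqrt{21637 + 24966} = -2944 + \sqrt{21637 + 24966} = -2944 + \sqrt{46603}$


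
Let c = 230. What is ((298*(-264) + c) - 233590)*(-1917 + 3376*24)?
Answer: -24683915424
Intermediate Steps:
((298*(-264) + c) - 233590)*(-1917 + 3376*24) = ((298*(-264) + 230) - 233590)*(-1917 + 3376*24) = ((-78672 + 230) - 233590)*(-1917 + 81024) = (-78442 - 233590)*79107 = -312032*79107 = -24683915424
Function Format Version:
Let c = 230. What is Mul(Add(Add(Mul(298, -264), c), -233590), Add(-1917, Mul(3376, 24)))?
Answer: -24683915424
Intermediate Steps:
Mul(Add(Add(Mul(298, -264), c), -233590), Add(-1917, Mul(3376, 24))) = Mul(Add(Add(Mul(298, -264), 230), -233590), Add(-1917, Mul(3376, 24))) = Mul(Add(Add(-78672, 230), -233590), Add(-1917, 81024)) = Mul(Add(-78442, -233590), 79107) = Mul(-312032, 79107) = -24683915424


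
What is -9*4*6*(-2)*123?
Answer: 53136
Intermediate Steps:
-9*4*6*(-2)*123 = -216*(-2)*123 = -9*(-48)*123 = 432*123 = 53136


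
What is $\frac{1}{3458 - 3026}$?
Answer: $\frac{1}{432} \approx 0.0023148$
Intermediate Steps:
$\frac{1}{3458 - 3026} = \frac{1}{432}$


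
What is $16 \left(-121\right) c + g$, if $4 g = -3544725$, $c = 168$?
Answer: $- \frac{4845717}{4} \approx -1.2114 \cdot 10^{6}$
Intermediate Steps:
$g = - \frac{3544725}{4}$ ($g = \frac{1}{4} \left(-3544725\right) = - \frac{3544725}{4} \approx -8.8618 \cdot 10^{5}$)
$16 \left(-121\right) c + g = 16 \left(-121\right) 168 - \frac{3544725}{4} = \left(-1936\right) 168 - \frac{3544725}{4} = -325248 - \frac{3544725}{4} = - \frac{4845717}{4}$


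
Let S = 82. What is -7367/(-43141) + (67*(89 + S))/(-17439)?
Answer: -121931108/250778633 ≈ -0.48621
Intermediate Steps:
-7367/(-43141) + (67*(89 + S))/(-17439) = -7367/(-43141) + (67*(89 + 82))/(-17439) = -7367*(-1/43141) + (67*171)*(-1/17439) = 7367/43141 + 11457*(-1/17439) = 7367/43141 - 3819/5813 = -121931108/250778633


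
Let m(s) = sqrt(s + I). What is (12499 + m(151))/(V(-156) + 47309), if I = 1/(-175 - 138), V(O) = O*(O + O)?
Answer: 12499/95981 + sqrt(14793006)/30042053 ≈ 0.13035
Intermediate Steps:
V(O) = 2*O**2 (V(O) = O*(2*O) = 2*O**2)
I = -1/313 (I = 1/(-313) = -1/313 ≈ -0.0031949)
m(s) = sqrt(-1/313 + s) (m(s) = sqrt(s - 1/313) = sqrt(-1/313 + s))
(12499 + m(151))/(V(-156) + 47309) = (12499 + sqrt(-313 + 97969*151)/313)/(2*(-156)**2 + 47309) = (12499 + sqrt(-313 + 14793319)/313)/(2*24336 + 47309) = (12499 + sqrt(14793006)/313)/(48672 + 47309) = (12499 + sqrt(14793006)/313)/95981 = (12499 + sqrt(14793006)/313)*(1/95981) = 12499/95981 + sqrt(14793006)/30042053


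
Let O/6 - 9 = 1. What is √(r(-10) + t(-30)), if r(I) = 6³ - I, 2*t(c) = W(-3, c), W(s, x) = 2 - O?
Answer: √197 ≈ 14.036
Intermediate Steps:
O = 60 (O = 54 + 6*1 = 54 + 6 = 60)
W(s, x) = -58 (W(s, x) = 2 - 1*60 = 2 - 60 = -58)
t(c) = -29 (t(c) = (½)*(-58) = -29)
r(I) = 216 - I
√(r(-10) + t(-30)) = √((216 - 1*(-10)) - 29) = √((216 + 10) - 29) = √(226 - 29) = √197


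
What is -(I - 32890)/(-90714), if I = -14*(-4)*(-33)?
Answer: -17369/45357 ≈ -0.38294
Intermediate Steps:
I = -1848 (I = 56*(-33) = -1848)
-(I - 32890)/(-90714) = -(-1848 - 32890)/(-90714) = -(-34738)*(-1)/90714 = -1*17369/45357 = -17369/45357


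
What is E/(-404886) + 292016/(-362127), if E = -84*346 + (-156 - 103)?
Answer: -35871513385/48873384174 ≈ -0.73397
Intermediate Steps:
E = -29323 (E = -29064 - 259 = -29323)
E/(-404886) + 292016/(-362127) = -29323/(-404886) + 292016/(-362127) = -29323*(-1/404886) + 292016*(-1/362127) = 29323/404886 - 292016/362127 = -35871513385/48873384174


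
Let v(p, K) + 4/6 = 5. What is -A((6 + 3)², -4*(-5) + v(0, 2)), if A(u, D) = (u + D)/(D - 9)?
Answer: -158/23 ≈ -6.8696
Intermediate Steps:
v(p, K) = 13/3 (v(p, K) = -⅔ + 5 = 13/3)
A(u, D) = (D + u)/(-9 + D)
-A((6 + 3)², -4*(-5) + v(0, 2)) = -((-4*(-5) + 13/3) + (6 + 3)²)/(-9 + (-4*(-5) + 13/3)) = -((20 + 13/3) + 9²)/(-9 + (20 + 13/3)) = -(73/3 + 81)/(-9 + 73/3) = -316/(46/3*3) = -3*316/(46*3) = -1*158/23 = -158/23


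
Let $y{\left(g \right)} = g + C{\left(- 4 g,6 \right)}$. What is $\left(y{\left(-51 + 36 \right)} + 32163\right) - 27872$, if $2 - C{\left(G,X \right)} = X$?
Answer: $4272$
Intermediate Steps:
$C{\left(G,X \right)} = 2 - X$
$y{\left(g \right)} = -4 + g$ ($y{\left(g \right)} = g + \left(2 - 6\right) = g - 4 = -4 + g$)
$\left(y{\left(-51 + 36 \right)} + 32163\right) - 27872 = \left(\left(-4 + \left(-51 + 36\right)\right) + 32163\right) - 27872 = \left(\left(-4 - 15\right) + 32163\right) - 27872 = \left(-19 + 32163\right) - 27872 = 32144 - 27872 = 4272$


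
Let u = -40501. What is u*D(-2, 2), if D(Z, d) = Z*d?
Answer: 162004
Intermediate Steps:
u*D(-2, 2) = -(-81002)*2 = -40501*(-4) = 162004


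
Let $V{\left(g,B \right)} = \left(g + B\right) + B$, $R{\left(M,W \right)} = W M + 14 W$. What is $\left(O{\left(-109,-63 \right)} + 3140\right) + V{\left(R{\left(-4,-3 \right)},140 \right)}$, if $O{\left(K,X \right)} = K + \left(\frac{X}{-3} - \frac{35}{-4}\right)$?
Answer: $\frac{13243}{4} \approx 3310.8$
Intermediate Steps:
$O{\left(K,X \right)} = \frac{35}{4} + K - \frac{X}{3}$ ($O{\left(K,X \right)} = K + \left(X \left(- \frac{1}{3}\right) - - \frac{35}{4}\right) = K - \left(- \frac{35}{4} + \frac{X}{3}\right) = \frac{35}{4} + K - \frac{X}{3}$)
$R{\left(M,W \right)} = 14 W + M W$ ($R{\left(M,W \right)} = M W + 14 W = 14 W + M W$)
$V{\left(g,B \right)} = g + 2 B$ ($V{\left(g,B \right)} = \left(B + g\right) + B = g + 2 B$)
$\left(O{\left(-109,-63 \right)} + 3140\right) + V{\left(R{\left(-4,-3 \right)},140 \right)} = \left(\left(\frac{35}{4} - 109 - -21\right) + 3140\right) + \left(- 3 \left(14 - 4\right) + 2 \cdot 140\right) = \left(\left(\frac{35}{4} - 109 + 21\right) + 3140\right) + \left(\left(-3\right) 10 + 280\right) = \left(- \frac{317}{4} + 3140\right) + \left(-30 + 280\right) = \frac{12243}{4} + 250 = \frac{13243}{4}$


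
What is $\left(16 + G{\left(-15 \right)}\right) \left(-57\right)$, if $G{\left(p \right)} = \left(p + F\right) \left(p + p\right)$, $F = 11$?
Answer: $-7752$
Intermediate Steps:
$G{\left(p \right)} = 2 p \left(11 + p\right)$ ($G{\left(p \right)} = \left(p + 11\right) \left(p + p\right) = \left(11 + p\right) 2 p = 2 p \left(11 + p\right)$)
$\left(16 + G{\left(-15 \right)}\right) \left(-57\right) = \left(16 + 2 \left(-15\right) \left(11 - 15\right)\right) \left(-57\right) = \left(16 + 2 \left(-15\right) \left(-4\right)\right) \left(-57\right) = \left(16 + 120\right) \left(-57\right) = 136 \left(-57\right) = -7752$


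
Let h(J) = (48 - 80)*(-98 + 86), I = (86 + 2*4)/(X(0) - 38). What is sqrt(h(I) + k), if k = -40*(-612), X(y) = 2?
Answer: 4*sqrt(1554) ≈ 157.68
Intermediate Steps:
I = -47/18 (I = (86 + 2*4)/(2 - 38) = (86 + 8)/(-36) = 94*(-1/36) = -47/18 ≈ -2.6111)
k = 24480
h(J) = 384 (h(J) = -32*(-12) = 384)
sqrt(h(I) + k) = sqrt(384 + 24480) = sqrt(24864) = 4*sqrt(1554)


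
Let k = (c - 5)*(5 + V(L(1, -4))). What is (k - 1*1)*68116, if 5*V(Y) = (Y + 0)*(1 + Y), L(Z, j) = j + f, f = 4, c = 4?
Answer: -408696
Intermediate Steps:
L(Z, j) = 4 + j (L(Z, j) = j + 4 = 4 + j)
V(Y) = Y*(1 + Y)/5 (V(Y) = ((Y + 0)*(1 + Y))/5 = (Y*(1 + Y))/5 = Y*(1 + Y)/5)
k = -5 (k = (4 - 5)*(5 + (4 - 4)*(1 + (4 - 4))/5) = -(5 + (1/5)*0*(1 + 0)) = -(5 + (1/5)*0*1) = -(5 + 0) = -1*5 = -5)
(k - 1*1)*68116 = (-5 - 1*1)*68116 = (-5 - 1)*68116 = -6*68116 = -408696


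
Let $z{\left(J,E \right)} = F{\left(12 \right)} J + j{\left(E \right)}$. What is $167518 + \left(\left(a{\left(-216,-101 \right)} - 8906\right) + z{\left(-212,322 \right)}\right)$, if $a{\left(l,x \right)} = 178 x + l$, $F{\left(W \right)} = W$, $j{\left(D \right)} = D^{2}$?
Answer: $241558$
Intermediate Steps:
$a{\left(l,x \right)} = l + 178 x$
$z{\left(J,E \right)} = E^{2} + 12 J$ ($z{\left(J,E \right)} = 12 J + E^{2} = E^{2} + 12 J$)
$167518 + \left(\left(a{\left(-216,-101 \right)} - 8906\right) + z{\left(-212,322 \right)}\right) = 167518 + \left(\left(\left(-216 + 178 \left(-101\right)\right) - 8906\right) + \left(322^{2} + 12 \left(-212\right)\right)\right) = 167518 + \left(\left(\left(-216 - 17978\right) - 8906\right) + \left(103684 - 2544\right)\right) = 167518 + \left(\left(-18194 - 8906\right) + 101140\right) = 167518 + \left(-27100 + 101140\right) = 167518 + 74040 = 241558$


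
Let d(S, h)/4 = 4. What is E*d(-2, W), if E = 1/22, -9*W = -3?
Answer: 8/11 ≈ 0.72727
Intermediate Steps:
W = 1/3 (W = -1/9*(-3) = 1/3 ≈ 0.33333)
d(S, h) = 16 (d(S, h) = 4*4 = 16)
E = 1/22 (E = 1*(1/22) = 1/22 ≈ 0.045455)
E*d(-2, W) = (1/22)*16 = 8/11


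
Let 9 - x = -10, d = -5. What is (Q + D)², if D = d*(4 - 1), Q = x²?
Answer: 119716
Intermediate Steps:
x = 19 (x = 9 - 1*(-10) = 9 + 10 = 19)
Q = 361 (Q = 19² = 361)
D = -15 (D = -5*(4 - 1) = -5*3 = -15)
(Q + D)² = (361 - 15)² = 346² = 119716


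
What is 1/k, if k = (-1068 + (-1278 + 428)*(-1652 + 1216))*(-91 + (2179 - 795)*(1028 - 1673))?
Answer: -1/329907453172 ≈ -3.0312e-12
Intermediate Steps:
k = -329907453172 (k = (-1068 - 850*(-436))*(-91 + 1384*(-645)) = (-1068 + 370600)*(-91 - 892680) = 369532*(-892771) = -329907453172)
1/k = 1/(-329907453172) = -1/329907453172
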